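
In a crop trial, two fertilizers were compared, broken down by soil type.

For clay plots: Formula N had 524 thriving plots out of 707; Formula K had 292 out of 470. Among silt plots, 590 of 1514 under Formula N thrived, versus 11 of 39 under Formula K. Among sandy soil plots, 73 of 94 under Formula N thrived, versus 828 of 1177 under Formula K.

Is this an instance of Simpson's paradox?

Clay: Formula N 524/707 = 74.1%, Formula K 292/470 = 62.1% → Formula N
Silt: Formula N 590/1514 = 39.0%, Formula K 11/39 = 28.2% → Formula N
Sandy soil: Formula N 73/94 = 77.7%, Formula K 828/1177 = 70.3% → Formula N
Overall: Formula N 1187/2315 = 51.3%, Formula K 1131/1686 = 67.1% → Formula K
Formula N wins each soil group but Formula K wins overall — the comparison reverses. Formula N's plots skew toward silt, which has a lower base rate.

Yes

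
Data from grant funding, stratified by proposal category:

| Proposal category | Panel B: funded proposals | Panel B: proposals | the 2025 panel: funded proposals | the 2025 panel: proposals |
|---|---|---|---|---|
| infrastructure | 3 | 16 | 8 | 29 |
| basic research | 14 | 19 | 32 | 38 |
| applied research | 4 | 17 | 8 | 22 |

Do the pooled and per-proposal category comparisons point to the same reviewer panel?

Infrastructure: Panel B 3/16 = 18.8%, the 2025 panel 8/29 = 27.6% → the 2025 panel
Basic research: Panel B 14/19 = 73.7%, the 2025 panel 32/38 = 84.2% → the 2025 panel
Applied research: Panel B 4/17 = 23.5%, the 2025 panel 8/22 = 36.4% → the 2025 panel
Overall: Panel B 21/52 = 40.4%, the 2025 panel 48/89 = 53.9% → the 2025 panel
The 2025 panel wins overall and in every proposal group — no reversal.

Yes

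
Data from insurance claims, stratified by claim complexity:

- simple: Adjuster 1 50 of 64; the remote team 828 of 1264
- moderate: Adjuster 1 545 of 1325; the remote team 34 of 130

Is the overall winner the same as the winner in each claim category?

No

Simple: Adjuster 1 50/64 = 78.1%, the remote team 828/1264 = 65.5% → Adjuster 1
Moderate: Adjuster 1 545/1325 = 41.1%, the remote team 34/130 = 26.2% → Adjuster 1
Overall: Adjuster 1 595/1389 = 42.8%, the remote team 862/1394 = 61.8% → the remote team
Adjuster 1 wins each claim group but the remote team wins overall — the comparison reverses. Adjuster 1's claims skew toward moderate, which has a lower base rate.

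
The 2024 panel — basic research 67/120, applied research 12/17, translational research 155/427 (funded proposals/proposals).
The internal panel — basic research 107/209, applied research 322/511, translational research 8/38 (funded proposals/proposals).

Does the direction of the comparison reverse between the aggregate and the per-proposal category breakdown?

Yes

Basic research: the 2024 panel 67/120 = 55.8%, the internal panel 107/209 = 51.2% → the 2024 panel
Applied research: the 2024 panel 12/17 = 70.6%, the internal panel 322/511 = 63.0% → the 2024 panel
Translational research: the 2024 panel 155/427 = 36.3%, the internal panel 8/38 = 21.1% → the 2024 panel
Overall: the 2024 panel 234/564 = 41.5%, the internal panel 437/758 = 57.7% → the internal panel
The 2024 panel wins each proposal group but the internal panel wins overall — the comparison reverses. The 2024 panel's proposals skew toward translational research, which has a lower base rate.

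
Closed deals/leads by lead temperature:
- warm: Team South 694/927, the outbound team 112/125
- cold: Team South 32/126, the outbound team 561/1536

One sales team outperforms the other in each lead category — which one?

the outbound team

Warm: Team South 694/927 = 74.9%, the outbound team 112/125 = 89.6% → the outbound team
Cold: Team South 32/126 = 25.4%, the outbound team 561/1536 = 36.5% → the outbound team
The outbound team has the higher rate in both groups.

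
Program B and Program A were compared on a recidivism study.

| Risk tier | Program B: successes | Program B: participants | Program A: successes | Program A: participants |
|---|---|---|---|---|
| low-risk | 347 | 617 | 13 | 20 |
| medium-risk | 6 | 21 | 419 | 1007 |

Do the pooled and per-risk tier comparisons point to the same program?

Low-risk: Program B 347/617 = 56.2%, Program A 13/20 = 65.0% → Program A
Medium-risk: Program B 6/21 = 28.6%, Program A 419/1007 = 41.6% → Program A
Overall: Program B 353/638 = 55.3%, Program A 432/1027 = 42.1% → Program B
Program A wins each risk group but Program B wins overall — the comparison reverses. Program A's participants skew toward medium-risk, which has a lower base rate.

No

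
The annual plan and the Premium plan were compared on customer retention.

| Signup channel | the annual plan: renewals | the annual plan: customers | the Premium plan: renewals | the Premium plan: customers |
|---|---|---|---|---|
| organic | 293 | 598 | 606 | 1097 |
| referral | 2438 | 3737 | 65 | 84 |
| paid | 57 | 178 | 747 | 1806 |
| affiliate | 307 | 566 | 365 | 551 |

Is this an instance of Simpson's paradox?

Organic: the annual plan 293/598 = 49.0%, the Premium plan 606/1097 = 55.2% → the Premium plan
Referral: the annual plan 2438/3737 = 65.2%, the Premium plan 65/84 = 77.4% → the Premium plan
Paid: the annual plan 57/178 = 32.0%, the Premium plan 747/1806 = 41.4% → the Premium plan
Affiliate: the annual plan 307/566 = 54.2%, the Premium plan 365/551 = 66.2% → the Premium plan
Overall: the annual plan 3095/5079 = 60.9%, the Premium plan 1783/3538 = 50.4% → the annual plan
The Premium plan wins each signup group but the annual plan wins overall — the comparison reverses. The Premium plan's customers skew toward paid, which has a lower base rate.

Yes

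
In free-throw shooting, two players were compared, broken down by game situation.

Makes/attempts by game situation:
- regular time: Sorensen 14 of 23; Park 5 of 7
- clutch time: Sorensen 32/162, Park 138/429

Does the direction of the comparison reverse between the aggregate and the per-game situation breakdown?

No

Regular time: Sorensen 14/23 = 60.9%, Park 5/7 = 71.4% → Park
Clutch time: Sorensen 32/162 = 19.8%, Park 138/429 = 32.2% → Park
Overall: Sorensen 46/185 = 24.9%, Park 143/436 = 32.8% → Park
Park wins overall and in every game group — no reversal.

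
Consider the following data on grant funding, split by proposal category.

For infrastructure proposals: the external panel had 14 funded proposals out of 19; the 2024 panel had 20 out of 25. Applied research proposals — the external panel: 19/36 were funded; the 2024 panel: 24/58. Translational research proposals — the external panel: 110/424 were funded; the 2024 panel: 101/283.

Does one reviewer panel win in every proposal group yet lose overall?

Infrastructure: the external panel 14/19 = 73.7%, the 2024 panel 20/25 = 80.0% → the 2024 panel
Applied research: the external panel 19/36 = 52.8%, the 2024 panel 24/58 = 41.4% → the external panel
Translational research: the external panel 110/424 = 25.9%, the 2024 panel 101/283 = 35.7% → the 2024 panel
Overall: the external panel 143/479 = 29.9%, the 2024 panel 145/366 = 39.6% → the 2024 panel
Neither sweeps: the external panel wins 1 of 3 groups, the 2024 panel wins 2. The 2024 panel wins overall but not every group — no Simpson reversal.

No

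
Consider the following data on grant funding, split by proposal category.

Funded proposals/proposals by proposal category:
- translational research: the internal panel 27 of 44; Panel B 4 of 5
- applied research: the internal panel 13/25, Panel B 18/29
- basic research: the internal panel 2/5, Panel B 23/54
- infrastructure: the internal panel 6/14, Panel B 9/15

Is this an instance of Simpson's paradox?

Yes

Translational research: the internal panel 27/44 = 61.4%, Panel B 4/5 = 80.0% → Panel B
Applied research: the internal panel 13/25 = 52.0%, Panel B 18/29 = 62.1% → Panel B
Basic research: the internal panel 2/5 = 40.0%, Panel B 23/54 = 42.6% → Panel B
Infrastructure: the internal panel 6/14 = 42.9%, Panel B 9/15 = 60.0% → Panel B
Overall: the internal panel 48/88 = 54.5%, Panel B 54/103 = 52.4% → the internal panel
Panel B wins each proposal group but the internal panel wins overall — the comparison reverses. Panel B's proposals skew toward basic research, which has a lower base rate.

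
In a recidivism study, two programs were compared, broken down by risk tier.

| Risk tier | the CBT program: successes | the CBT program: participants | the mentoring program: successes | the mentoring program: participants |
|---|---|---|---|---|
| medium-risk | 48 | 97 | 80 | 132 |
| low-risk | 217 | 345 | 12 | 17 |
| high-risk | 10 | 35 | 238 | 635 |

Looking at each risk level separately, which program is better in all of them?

the mentoring program

Medium-risk: the CBT program 48/97 = 49.5%, the mentoring program 80/132 = 60.6% → the mentoring program
Low-risk: the CBT program 217/345 = 62.9%, the mentoring program 12/17 = 70.6% → the mentoring program
High-risk: the CBT program 10/35 = 28.6%, the mentoring program 238/635 = 37.5% → the mentoring program
The mentoring program has the higher rate in all 3 groups.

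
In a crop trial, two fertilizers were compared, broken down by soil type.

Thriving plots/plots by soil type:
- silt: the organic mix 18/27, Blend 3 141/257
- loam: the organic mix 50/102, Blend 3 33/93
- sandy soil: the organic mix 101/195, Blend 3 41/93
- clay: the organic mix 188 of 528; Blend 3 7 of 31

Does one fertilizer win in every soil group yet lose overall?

Silt: the organic mix 18/27 = 66.7%, Blend 3 141/257 = 54.9% → the organic mix
Loam: the organic mix 50/102 = 49.0%, Blend 3 33/93 = 35.5% → the organic mix
Sandy soil: the organic mix 101/195 = 51.8%, Blend 3 41/93 = 44.1% → the organic mix
Clay: the organic mix 188/528 = 35.6%, Blend 3 7/31 = 22.6% → the organic mix
Overall: the organic mix 357/852 = 41.9%, Blend 3 222/474 = 46.8% → Blend 3
The organic mix wins each soil group but Blend 3 wins overall — the comparison reverses. The organic mix's plots skew toward clay, which has a lower base rate.

Yes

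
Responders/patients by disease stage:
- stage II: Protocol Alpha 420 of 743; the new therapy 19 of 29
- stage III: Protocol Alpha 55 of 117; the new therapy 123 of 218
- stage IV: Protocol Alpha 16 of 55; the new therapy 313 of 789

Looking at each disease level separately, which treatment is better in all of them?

the new therapy

Stage II: Protocol Alpha 420/743 = 56.5%, the new therapy 19/29 = 65.5% → the new therapy
Stage III: Protocol Alpha 55/117 = 47.0%, the new therapy 123/218 = 56.4% → the new therapy
Stage IV: Protocol Alpha 16/55 = 29.1%, the new therapy 313/789 = 39.7% → the new therapy
The new therapy has the higher rate in all 3 groups.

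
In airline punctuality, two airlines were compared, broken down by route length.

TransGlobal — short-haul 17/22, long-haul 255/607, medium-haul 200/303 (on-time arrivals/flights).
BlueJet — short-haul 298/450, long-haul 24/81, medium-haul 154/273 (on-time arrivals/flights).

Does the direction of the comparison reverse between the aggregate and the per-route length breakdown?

Yes

Short-haul: TransGlobal 17/22 = 77.3%, BlueJet 298/450 = 66.2% → TransGlobal
Long-haul: TransGlobal 255/607 = 42.0%, BlueJet 24/81 = 29.6% → TransGlobal
Medium-haul: TransGlobal 200/303 = 66.0%, BlueJet 154/273 = 56.4% → TransGlobal
Overall: TransGlobal 472/932 = 50.6%, BlueJet 476/804 = 59.2% → BlueJet
TransGlobal wins each route group but BlueJet wins overall — the comparison reverses. TransGlobal's flights skew toward long-haul, which has a lower base rate.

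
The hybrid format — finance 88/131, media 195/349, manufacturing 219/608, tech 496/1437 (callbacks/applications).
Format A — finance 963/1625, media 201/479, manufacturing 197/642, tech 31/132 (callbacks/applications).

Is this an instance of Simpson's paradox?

Yes

Finance: the hybrid format 88/131 = 67.2%, Format A 963/1625 = 59.3% → the hybrid format
Media: the hybrid format 195/349 = 55.9%, Format A 201/479 = 42.0% → the hybrid format
Manufacturing: the hybrid format 219/608 = 36.0%, Format A 197/642 = 30.7% → the hybrid format
Tech: the hybrid format 496/1437 = 34.5%, Format A 31/132 = 23.5% → the hybrid format
Overall: the hybrid format 998/2525 = 39.5%, Format A 1392/2878 = 48.4% → Format A
The hybrid format wins each industry group but Format A wins overall — the comparison reverses. The hybrid format's applications skew toward tech, which has a lower base rate.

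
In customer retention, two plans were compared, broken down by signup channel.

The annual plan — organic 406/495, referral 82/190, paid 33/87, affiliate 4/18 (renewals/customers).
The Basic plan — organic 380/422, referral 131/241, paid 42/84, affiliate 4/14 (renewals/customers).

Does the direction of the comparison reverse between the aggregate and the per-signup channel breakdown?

No

Organic: the annual plan 406/495 = 82.0%, the Basic plan 380/422 = 90.0% → the Basic plan
Referral: the annual plan 82/190 = 43.2%, the Basic plan 131/241 = 54.4% → the Basic plan
Paid: the annual plan 33/87 = 37.9%, the Basic plan 42/84 = 50.0% → the Basic plan
Affiliate: the annual plan 4/18 = 22.2%, the Basic plan 4/14 = 28.6% → the Basic plan
Overall: the annual plan 525/790 = 66.5%, the Basic plan 557/761 = 73.2% → the Basic plan
The Basic plan wins overall and in every signup group — no reversal.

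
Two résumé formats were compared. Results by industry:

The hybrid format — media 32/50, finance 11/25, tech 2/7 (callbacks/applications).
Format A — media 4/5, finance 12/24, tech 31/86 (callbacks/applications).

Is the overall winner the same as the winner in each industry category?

No

Media: the hybrid format 32/50 = 64.0%, Format A 4/5 = 80.0% → Format A
Finance: the hybrid format 11/25 = 44.0%, Format A 12/24 = 50.0% → Format A
Tech: the hybrid format 2/7 = 28.6%, Format A 31/86 = 36.0% → Format A
Overall: the hybrid format 45/82 = 54.9%, Format A 47/115 = 40.9% → the hybrid format
Format A wins each industry group but the hybrid format wins overall — the comparison reverses. Format A's applications skew toward tech, which has a lower base rate.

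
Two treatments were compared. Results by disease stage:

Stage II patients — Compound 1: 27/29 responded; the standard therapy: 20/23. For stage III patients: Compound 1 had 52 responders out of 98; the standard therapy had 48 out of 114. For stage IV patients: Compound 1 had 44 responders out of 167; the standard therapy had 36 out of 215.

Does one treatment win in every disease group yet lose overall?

No

Stage II: Compound 1 27/29 = 93.1%, the standard therapy 20/23 = 87.0% → Compound 1
Stage III: Compound 1 52/98 = 53.1%, the standard therapy 48/114 = 42.1% → Compound 1
Stage IV: Compound 1 44/167 = 26.3%, the standard therapy 36/215 = 16.7% → Compound 1
Overall: Compound 1 123/294 = 41.8%, the standard therapy 104/352 = 29.5% → Compound 1
Compound 1 wins overall and in every disease group — no reversal.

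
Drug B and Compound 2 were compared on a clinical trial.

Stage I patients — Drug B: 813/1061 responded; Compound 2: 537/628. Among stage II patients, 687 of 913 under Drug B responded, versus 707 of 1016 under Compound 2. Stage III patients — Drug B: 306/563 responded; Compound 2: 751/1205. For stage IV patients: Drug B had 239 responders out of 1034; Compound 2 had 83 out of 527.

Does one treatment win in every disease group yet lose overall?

Stage I: Drug B 813/1061 = 76.6%, Compound 2 537/628 = 85.5% → Compound 2
Stage II: Drug B 687/913 = 75.2%, Compound 2 707/1016 = 69.6% → Drug B
Stage III: Drug B 306/563 = 54.4%, Compound 2 751/1205 = 62.3% → Compound 2
Stage IV: Drug B 239/1034 = 23.1%, Compound 2 83/527 = 15.7% → Drug B
Overall: Drug B 2045/3571 = 57.3%, Compound 2 2078/3376 = 61.6% → Compound 2
Neither sweeps: Drug B wins 2 of 4 groups, Compound 2 wins 2. Compound 2 wins overall but not every group — no Simpson reversal.

No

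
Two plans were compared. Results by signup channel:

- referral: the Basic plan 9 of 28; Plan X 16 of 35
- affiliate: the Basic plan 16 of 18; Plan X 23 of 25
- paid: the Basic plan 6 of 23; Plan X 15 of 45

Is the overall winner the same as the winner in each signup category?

Yes

Referral: the Basic plan 9/28 = 32.1%, Plan X 16/35 = 45.7% → Plan X
Affiliate: the Basic plan 16/18 = 88.9%, Plan X 23/25 = 92.0% → Plan X
Paid: the Basic plan 6/23 = 26.1%, Plan X 15/45 = 33.3% → Plan X
Overall: the Basic plan 31/69 = 44.9%, Plan X 54/105 = 51.4% → Plan X
Plan X wins overall and in every signup group — no reversal.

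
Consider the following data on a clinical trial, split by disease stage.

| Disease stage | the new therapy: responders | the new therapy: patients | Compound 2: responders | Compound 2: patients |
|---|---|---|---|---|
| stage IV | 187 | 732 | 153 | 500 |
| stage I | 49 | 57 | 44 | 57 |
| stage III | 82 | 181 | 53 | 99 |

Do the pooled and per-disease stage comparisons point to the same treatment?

No

Stage IV: the new therapy 187/732 = 25.5%, Compound 2 153/500 = 30.6% → Compound 2
Stage I: the new therapy 49/57 = 86.0%, Compound 2 44/57 = 77.2% → the new therapy
Stage III: the new therapy 82/181 = 45.3%, Compound 2 53/99 = 53.5% → Compound 2
Overall: the new therapy 318/970 = 32.8%, Compound 2 250/656 = 38.1% → Compound 2
Neither sweeps: the new therapy wins 1 of 3 groups, Compound 2 wins 2. Compound 2 wins overall but not every group — no Simpson reversal.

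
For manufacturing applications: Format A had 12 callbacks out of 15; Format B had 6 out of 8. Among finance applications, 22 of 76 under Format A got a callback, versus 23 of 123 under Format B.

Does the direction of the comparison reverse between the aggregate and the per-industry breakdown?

Manufacturing: Format A 12/15 = 80.0%, Format B 6/8 = 75.0% → Format A
Finance: Format A 22/76 = 28.9%, Format B 23/123 = 18.7% → Format A
Overall: Format A 34/91 = 37.4%, Format B 29/131 = 22.1% → Format A
Format A wins overall and in every industry group — no reversal.

No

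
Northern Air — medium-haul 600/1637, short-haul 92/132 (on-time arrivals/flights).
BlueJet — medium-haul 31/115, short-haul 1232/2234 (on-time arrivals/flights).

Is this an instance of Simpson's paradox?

Medium-haul: Northern Air 600/1637 = 36.7%, BlueJet 31/115 = 27.0% → Northern Air
Short-haul: Northern Air 92/132 = 69.7%, BlueJet 1232/2234 = 55.1% → Northern Air
Overall: Northern Air 692/1769 = 39.1%, BlueJet 1263/2349 = 53.8% → BlueJet
Northern Air wins each route group but BlueJet wins overall — the comparison reverses. Northern Air's flights skew toward medium-haul, which has a lower base rate.

Yes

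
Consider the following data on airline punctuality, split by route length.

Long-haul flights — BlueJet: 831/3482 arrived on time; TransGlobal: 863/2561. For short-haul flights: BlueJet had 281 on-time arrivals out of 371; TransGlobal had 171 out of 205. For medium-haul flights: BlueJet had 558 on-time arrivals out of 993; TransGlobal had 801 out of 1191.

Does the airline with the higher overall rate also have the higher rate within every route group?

Yes

Long-haul: BlueJet 831/3482 = 23.9%, TransGlobal 863/2561 = 33.7% → TransGlobal
Short-haul: BlueJet 281/371 = 75.7%, TransGlobal 171/205 = 83.4% → TransGlobal
Medium-haul: BlueJet 558/993 = 56.2%, TransGlobal 801/1191 = 67.3% → TransGlobal
Overall: BlueJet 1670/4846 = 34.5%, TransGlobal 1835/3957 = 46.4% → TransGlobal
TransGlobal wins overall and in every route group — no reversal.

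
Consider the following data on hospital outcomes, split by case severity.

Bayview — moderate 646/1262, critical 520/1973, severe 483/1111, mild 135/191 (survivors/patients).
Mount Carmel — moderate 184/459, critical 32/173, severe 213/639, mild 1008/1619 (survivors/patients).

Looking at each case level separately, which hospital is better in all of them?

Bayview

Moderate: Bayview 646/1262 = 51.2%, Mount Carmel 184/459 = 40.1% → Bayview
Critical: Bayview 520/1973 = 26.4%, Mount Carmel 32/173 = 18.5% → Bayview
Severe: Bayview 483/1111 = 43.5%, Mount Carmel 213/639 = 33.3% → Bayview
Mild: Bayview 135/191 = 70.7%, Mount Carmel 1008/1619 = 62.3% → Bayview
Bayview has the higher rate in all 4 groups.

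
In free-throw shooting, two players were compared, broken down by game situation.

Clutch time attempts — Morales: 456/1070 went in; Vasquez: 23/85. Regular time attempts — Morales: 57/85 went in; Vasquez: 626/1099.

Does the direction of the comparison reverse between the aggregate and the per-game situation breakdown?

Yes

Clutch time: Morales 456/1070 = 42.6%, Vasquez 23/85 = 27.1% → Morales
Regular time: Morales 57/85 = 67.1%, Vasquez 626/1099 = 57.0% → Morales
Overall: Morales 513/1155 = 44.4%, Vasquez 649/1184 = 54.8% → Vasquez
Morales wins each game group but Vasquez wins overall — the comparison reverses. Morales's attempts skew toward clutch time, which has a lower base rate.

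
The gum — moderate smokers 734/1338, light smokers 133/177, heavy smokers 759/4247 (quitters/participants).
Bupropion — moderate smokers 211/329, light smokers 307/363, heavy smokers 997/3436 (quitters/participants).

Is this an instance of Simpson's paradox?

No

Moderate smokers: the gum 734/1338 = 54.9%, bupropion 211/329 = 64.1% → bupropion
Light smokers: the gum 133/177 = 75.1%, bupropion 307/363 = 84.6% → bupropion
Heavy smokers: the gum 759/4247 = 17.9%, bupropion 997/3436 = 29.0% → bupropion
Overall: the gum 1626/5762 = 28.2%, bupropion 1515/4128 = 36.7% → bupropion
Bupropion wins overall and in every dependence group — no reversal.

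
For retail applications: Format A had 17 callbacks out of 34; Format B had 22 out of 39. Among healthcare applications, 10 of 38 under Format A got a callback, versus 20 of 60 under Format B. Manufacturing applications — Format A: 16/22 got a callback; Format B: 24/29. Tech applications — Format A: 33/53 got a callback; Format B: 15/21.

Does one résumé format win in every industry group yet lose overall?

Retail: Format A 17/34 = 50.0%, Format B 22/39 = 56.4% → Format B
Healthcare: Format A 10/38 = 26.3%, Format B 20/60 = 33.3% → Format B
Manufacturing: Format A 16/22 = 72.7%, Format B 24/29 = 82.8% → Format B
Tech: Format A 33/53 = 62.3%, Format B 15/21 = 71.4% → Format B
Overall: Format A 76/147 = 51.7%, Format B 81/149 = 54.4% → Format B
Format B wins overall and in every industry group — no reversal.

No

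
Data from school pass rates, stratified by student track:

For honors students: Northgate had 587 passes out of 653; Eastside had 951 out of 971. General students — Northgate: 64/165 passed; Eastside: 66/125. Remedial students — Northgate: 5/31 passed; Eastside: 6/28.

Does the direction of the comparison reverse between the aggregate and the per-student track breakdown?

Honors: Northgate 587/653 = 89.9%, Eastside 951/971 = 97.9% → Eastside
General: Northgate 64/165 = 38.8%, Eastside 66/125 = 52.8% → Eastside
Remedial: Northgate 5/31 = 16.1%, Eastside 6/28 = 21.4% → Eastside
Overall: Northgate 656/849 = 77.3%, Eastside 1023/1124 = 91.0% → Eastside
Eastside wins overall and in every student group — no reversal.

No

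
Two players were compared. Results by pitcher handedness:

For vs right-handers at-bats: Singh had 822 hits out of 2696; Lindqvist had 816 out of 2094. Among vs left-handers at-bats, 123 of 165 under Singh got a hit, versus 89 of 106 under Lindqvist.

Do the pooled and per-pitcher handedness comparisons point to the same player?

Vs right-handers: Singh 822/2696 = 30.5%, Lindqvist 816/2094 = 39.0% → Lindqvist
Vs left-handers: Singh 123/165 = 74.5%, Lindqvist 89/106 = 84.0% → Lindqvist
Overall: Singh 945/2861 = 33.0%, Lindqvist 905/2200 = 41.1% → Lindqvist
Lindqvist wins overall and in every pitcher group — no reversal.

Yes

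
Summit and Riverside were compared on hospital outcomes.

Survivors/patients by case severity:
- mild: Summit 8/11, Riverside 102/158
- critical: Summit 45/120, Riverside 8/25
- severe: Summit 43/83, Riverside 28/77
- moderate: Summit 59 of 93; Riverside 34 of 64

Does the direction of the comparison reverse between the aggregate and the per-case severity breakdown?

Yes

Mild: Summit 8/11 = 72.7%, Riverside 102/158 = 64.6% → Summit
Critical: Summit 45/120 = 37.5%, Riverside 8/25 = 32.0% → Summit
Severe: Summit 43/83 = 51.8%, Riverside 28/77 = 36.4% → Summit
Moderate: Summit 59/93 = 63.4%, Riverside 34/64 = 53.1% → Summit
Overall: Summit 155/307 = 50.5%, Riverside 172/324 = 53.1% → Riverside
Summit wins each case group but Riverside wins overall — the comparison reverses. Summit's patients skew toward critical, which has a lower base rate.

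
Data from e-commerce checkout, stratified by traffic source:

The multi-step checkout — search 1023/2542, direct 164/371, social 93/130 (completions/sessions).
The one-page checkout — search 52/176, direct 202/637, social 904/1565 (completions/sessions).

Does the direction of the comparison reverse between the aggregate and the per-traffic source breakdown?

Yes

Search: the multi-step checkout 1023/2542 = 40.2%, the one-page checkout 52/176 = 29.5% → the multi-step checkout
Direct: the multi-step checkout 164/371 = 44.2%, the one-page checkout 202/637 = 31.7% → the multi-step checkout
Social: the multi-step checkout 93/130 = 71.5%, the one-page checkout 904/1565 = 57.8% → the multi-step checkout
Overall: the multi-step checkout 1280/3043 = 42.1%, the one-page checkout 1158/2378 = 48.7% → the one-page checkout
The multi-step checkout wins each traffic group but the one-page checkout wins overall — the comparison reverses. The multi-step checkout's sessions skew toward search, which has a lower base rate.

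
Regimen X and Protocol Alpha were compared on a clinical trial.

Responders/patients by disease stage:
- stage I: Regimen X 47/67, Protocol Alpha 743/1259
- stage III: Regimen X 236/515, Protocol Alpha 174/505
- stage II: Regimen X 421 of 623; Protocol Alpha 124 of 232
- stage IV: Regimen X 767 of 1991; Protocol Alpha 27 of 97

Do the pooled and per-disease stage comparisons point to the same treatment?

No

Stage I: Regimen X 47/67 = 70.1%, Protocol Alpha 743/1259 = 59.0% → Regimen X
Stage III: Regimen X 236/515 = 45.8%, Protocol Alpha 174/505 = 34.5% → Regimen X
Stage II: Regimen X 421/623 = 67.6%, Protocol Alpha 124/232 = 53.4% → Regimen X
Stage IV: Regimen X 767/1991 = 38.5%, Protocol Alpha 27/97 = 27.8% → Regimen X
Overall: Regimen X 1471/3196 = 46.0%, Protocol Alpha 1068/2093 = 51.0% → Protocol Alpha
Regimen X wins each disease group but Protocol Alpha wins overall — the comparison reverses. Regimen X's patients skew toward stage IV, which has a lower base rate.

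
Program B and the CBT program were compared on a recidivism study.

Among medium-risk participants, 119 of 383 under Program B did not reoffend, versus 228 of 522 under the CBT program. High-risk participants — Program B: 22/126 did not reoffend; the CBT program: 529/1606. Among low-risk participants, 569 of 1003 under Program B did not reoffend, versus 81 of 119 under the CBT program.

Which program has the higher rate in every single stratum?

Medium-risk: Program B 119/383 = 31.1%, the CBT program 228/522 = 43.7% → the CBT program
High-risk: Program B 22/126 = 17.5%, the CBT program 529/1606 = 32.9% → the CBT program
Low-risk: Program B 569/1003 = 56.7%, the CBT program 81/119 = 68.1% → the CBT program
The CBT program has the higher rate in all 3 groups.

the CBT program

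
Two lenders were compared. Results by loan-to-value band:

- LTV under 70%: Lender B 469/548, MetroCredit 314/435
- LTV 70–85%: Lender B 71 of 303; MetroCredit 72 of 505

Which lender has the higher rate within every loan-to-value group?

Lender B

LTV under 70%: Lender B 469/548 = 85.6%, MetroCredit 314/435 = 72.2% → Lender B
LTV 70–85%: Lender B 71/303 = 23.4%, MetroCredit 72/505 = 14.3% → Lender B
Lender B has the higher rate in both groups.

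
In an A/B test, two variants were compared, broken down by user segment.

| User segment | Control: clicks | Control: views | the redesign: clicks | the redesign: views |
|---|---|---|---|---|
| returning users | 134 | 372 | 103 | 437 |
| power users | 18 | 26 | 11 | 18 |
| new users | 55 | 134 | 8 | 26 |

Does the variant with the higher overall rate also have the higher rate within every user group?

Yes

Returning users: Control 134/372 = 36.0%, the redesign 103/437 = 23.6% → Control
Power users: Control 18/26 = 69.2%, the redesign 11/18 = 61.1% → Control
New users: Control 55/134 = 41.0%, the redesign 8/26 = 30.8% → Control
Overall: Control 207/532 = 38.9%, the redesign 122/481 = 25.4% → Control
Control wins overall and in every user group — no reversal.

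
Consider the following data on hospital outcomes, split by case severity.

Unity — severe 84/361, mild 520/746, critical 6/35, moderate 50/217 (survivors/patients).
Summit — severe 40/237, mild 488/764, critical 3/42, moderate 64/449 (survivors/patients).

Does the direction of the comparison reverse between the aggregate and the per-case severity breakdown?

No

Severe: Unity 84/361 = 23.3%, Summit 40/237 = 16.9% → Unity
Mild: Unity 520/746 = 69.7%, Summit 488/764 = 63.9% → Unity
Critical: Unity 6/35 = 17.1%, Summit 3/42 = 7.1% → Unity
Moderate: Unity 50/217 = 23.0%, Summit 64/449 = 14.3% → Unity
Overall: Unity 660/1359 = 48.6%, Summit 595/1492 = 39.9% → Unity
Unity wins overall and in every case group — no reversal.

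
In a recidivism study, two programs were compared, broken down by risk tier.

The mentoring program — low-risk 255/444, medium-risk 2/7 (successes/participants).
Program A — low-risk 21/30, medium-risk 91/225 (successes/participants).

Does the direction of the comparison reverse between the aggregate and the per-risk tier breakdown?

Yes

Low-risk: the mentoring program 255/444 = 57.4%, Program A 21/30 = 70.0% → Program A
Medium-risk: the mentoring program 2/7 = 28.6%, Program A 91/225 = 40.4% → Program A
Overall: the mentoring program 257/451 = 57.0%, Program A 112/255 = 43.9% → the mentoring program
Program A wins each risk group but the mentoring program wins overall — the comparison reverses. Program A's participants skew toward medium-risk, which has a lower base rate.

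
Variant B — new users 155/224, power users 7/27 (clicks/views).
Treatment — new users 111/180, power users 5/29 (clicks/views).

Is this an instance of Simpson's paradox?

No

New users: Variant B 155/224 = 69.2%, Treatment 111/180 = 61.7% → Variant B
Power users: Variant B 7/27 = 25.9%, Treatment 5/29 = 17.2% → Variant B
Overall: Variant B 162/251 = 64.5%, Treatment 116/209 = 55.5% → Variant B
Variant B wins overall and in every user group — no reversal.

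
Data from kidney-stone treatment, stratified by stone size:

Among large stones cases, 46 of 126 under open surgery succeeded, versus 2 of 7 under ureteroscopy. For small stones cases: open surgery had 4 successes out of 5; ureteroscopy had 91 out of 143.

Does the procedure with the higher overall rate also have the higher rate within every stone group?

No

Large stones: open surgery 46/126 = 36.5%, ureteroscopy 2/7 = 28.6% → open surgery
Small stones: open surgery 4/5 = 80.0%, ureteroscopy 91/143 = 63.6% → open surgery
Overall: open surgery 50/131 = 38.2%, ureteroscopy 93/150 = 62.0% → ureteroscopy
Open surgery wins each stone group but ureteroscopy wins overall — the comparison reverses. Open surgery's cases skew toward large stones, which has a lower base rate.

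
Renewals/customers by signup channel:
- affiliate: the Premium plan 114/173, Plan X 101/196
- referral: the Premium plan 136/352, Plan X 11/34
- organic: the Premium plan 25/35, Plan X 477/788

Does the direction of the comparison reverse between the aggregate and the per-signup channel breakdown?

Affiliate: the Premium plan 114/173 = 65.9%, Plan X 101/196 = 51.5% → the Premium plan
Referral: the Premium plan 136/352 = 38.6%, Plan X 11/34 = 32.4% → the Premium plan
Organic: the Premium plan 25/35 = 71.4%, Plan X 477/788 = 60.5% → the Premium plan
Overall: the Premium plan 275/560 = 49.1%, Plan X 589/1018 = 57.9% → Plan X
The Premium plan wins each signup group but Plan X wins overall — the comparison reverses. The Premium plan's customers skew toward referral, which has a lower base rate.

Yes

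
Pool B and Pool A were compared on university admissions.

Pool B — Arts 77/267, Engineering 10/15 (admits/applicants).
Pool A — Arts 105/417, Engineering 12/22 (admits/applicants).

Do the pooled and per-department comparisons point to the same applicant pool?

Arts: Pool B 77/267 = 28.8%, Pool A 105/417 = 25.2% → Pool B
Engineering: Pool B 10/15 = 66.7%, Pool A 12/22 = 54.5% → Pool B
Overall: Pool B 87/282 = 30.9%, Pool A 117/439 = 26.7% → Pool B
Pool B wins overall and in every department group — no reversal.

Yes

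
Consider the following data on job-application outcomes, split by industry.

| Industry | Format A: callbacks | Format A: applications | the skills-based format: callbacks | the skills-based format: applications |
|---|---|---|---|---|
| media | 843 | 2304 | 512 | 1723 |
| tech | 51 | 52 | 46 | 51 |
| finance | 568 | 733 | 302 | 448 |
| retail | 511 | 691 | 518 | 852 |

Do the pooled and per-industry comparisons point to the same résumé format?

Yes

Media: Format A 843/2304 = 36.6%, the skills-based format 512/1723 = 29.7% → Format A
Tech: Format A 51/52 = 98.1%, the skills-based format 46/51 = 90.2% → Format A
Finance: Format A 568/733 = 77.5%, the skills-based format 302/448 = 67.4% → Format A
Retail: Format A 511/691 = 74.0%, the skills-based format 518/852 = 60.8% → Format A
Overall: Format A 1973/3780 = 52.2%, the skills-based format 1378/3074 = 44.8% → Format A
Format A wins overall and in every industry group — no reversal.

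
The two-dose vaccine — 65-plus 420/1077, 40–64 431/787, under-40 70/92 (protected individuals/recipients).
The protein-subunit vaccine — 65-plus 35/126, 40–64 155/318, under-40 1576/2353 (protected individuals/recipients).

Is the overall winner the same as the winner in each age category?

No

65-plus: the two-dose vaccine 420/1077 = 39.0%, the protein-subunit vaccine 35/126 = 27.8% → the two-dose vaccine
40–64: the two-dose vaccine 431/787 = 54.8%, the protein-subunit vaccine 155/318 = 48.7% → the two-dose vaccine
Under-40: the two-dose vaccine 70/92 = 76.1%, the protein-subunit vaccine 1576/2353 = 67.0% → the two-dose vaccine
Overall: the two-dose vaccine 921/1956 = 47.1%, the protein-subunit vaccine 1766/2797 = 63.1% → the protein-subunit vaccine
The two-dose vaccine wins each age group but the protein-subunit vaccine wins overall — the comparison reverses. The two-dose vaccine's recipients skew toward 65-plus, which has a lower base rate.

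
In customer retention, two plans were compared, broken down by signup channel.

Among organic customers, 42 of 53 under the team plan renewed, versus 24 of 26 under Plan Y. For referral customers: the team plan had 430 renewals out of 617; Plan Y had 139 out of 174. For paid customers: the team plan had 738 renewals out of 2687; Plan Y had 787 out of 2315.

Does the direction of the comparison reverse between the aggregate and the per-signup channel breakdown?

No

Organic: the team plan 42/53 = 79.2%, Plan Y 24/26 = 92.3% → Plan Y
Referral: the team plan 430/617 = 69.7%, Plan Y 139/174 = 79.9% → Plan Y
Paid: the team plan 738/2687 = 27.5%, Plan Y 787/2315 = 34.0% → Plan Y
Overall: the team plan 1210/3357 = 36.0%, Plan Y 950/2515 = 37.8% → Plan Y
Plan Y wins overall and in every signup group — no reversal.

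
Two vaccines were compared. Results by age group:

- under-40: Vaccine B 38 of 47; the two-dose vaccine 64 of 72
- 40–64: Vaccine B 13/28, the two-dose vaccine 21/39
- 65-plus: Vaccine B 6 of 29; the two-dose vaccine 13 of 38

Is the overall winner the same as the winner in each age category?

Yes

Under-40: Vaccine B 38/47 = 80.9%, the two-dose vaccine 64/72 = 88.9% → the two-dose vaccine
40–64: Vaccine B 13/28 = 46.4%, the two-dose vaccine 21/39 = 53.8% → the two-dose vaccine
65-plus: Vaccine B 6/29 = 20.7%, the two-dose vaccine 13/38 = 34.2% → the two-dose vaccine
Overall: Vaccine B 57/104 = 54.8%, the two-dose vaccine 98/149 = 65.8% → the two-dose vaccine
The two-dose vaccine wins overall and in every age group — no reversal.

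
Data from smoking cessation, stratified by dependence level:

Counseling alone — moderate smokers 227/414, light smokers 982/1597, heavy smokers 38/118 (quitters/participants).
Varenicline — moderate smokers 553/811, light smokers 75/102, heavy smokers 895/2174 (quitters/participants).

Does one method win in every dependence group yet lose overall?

Yes

Moderate smokers: counseling alone 227/414 = 54.8%, varenicline 553/811 = 68.2% → varenicline
Light smokers: counseling alone 982/1597 = 61.5%, varenicline 75/102 = 73.5% → varenicline
Heavy smokers: counseling alone 38/118 = 32.2%, varenicline 895/2174 = 41.2% → varenicline
Overall: counseling alone 1247/2129 = 58.6%, varenicline 1523/3087 = 49.3% → counseling alone
Varenicline wins each dependence group but counseling alone wins overall — the comparison reverses. Varenicline's participants skew toward heavy smokers, which has a lower base rate.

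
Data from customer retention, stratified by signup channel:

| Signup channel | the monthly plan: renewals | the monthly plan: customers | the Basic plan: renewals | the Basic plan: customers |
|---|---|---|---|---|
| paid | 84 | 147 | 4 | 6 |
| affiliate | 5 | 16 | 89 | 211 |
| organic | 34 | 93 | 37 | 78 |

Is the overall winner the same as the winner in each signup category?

Paid: the monthly plan 84/147 = 57.1%, the Basic plan 4/6 = 66.7% → the Basic plan
Affiliate: the monthly plan 5/16 = 31.2%, the Basic plan 89/211 = 42.2% → the Basic plan
Organic: the monthly plan 34/93 = 36.6%, the Basic plan 37/78 = 47.4% → the Basic plan
Overall: the monthly plan 123/256 = 48.0%, the Basic plan 130/295 = 44.1% → the monthly plan
The Basic plan wins each signup group but the monthly plan wins overall — the comparison reverses. The Basic plan's customers skew toward affiliate, which has a lower base rate.

No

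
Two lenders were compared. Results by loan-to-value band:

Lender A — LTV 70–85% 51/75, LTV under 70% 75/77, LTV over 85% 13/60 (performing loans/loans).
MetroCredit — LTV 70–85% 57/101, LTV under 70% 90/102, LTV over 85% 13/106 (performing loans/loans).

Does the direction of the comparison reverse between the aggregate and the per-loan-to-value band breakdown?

No

LTV 70–85%: Lender A 51/75 = 68.0%, MetroCredit 57/101 = 56.4% → Lender A
LTV under 70%: Lender A 75/77 = 97.4%, MetroCredit 90/102 = 88.2% → Lender A
LTV over 85%: Lender A 13/60 = 21.7%, MetroCredit 13/106 = 12.3% → Lender A
Overall: Lender A 139/212 = 65.6%, MetroCredit 160/309 = 51.8% → Lender A
Lender A wins overall and in every loan-to-value group — no reversal.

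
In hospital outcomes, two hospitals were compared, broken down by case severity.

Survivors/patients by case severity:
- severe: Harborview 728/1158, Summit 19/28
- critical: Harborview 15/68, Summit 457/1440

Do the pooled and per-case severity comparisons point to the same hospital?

Severe: Harborview 728/1158 = 62.9%, Summit 19/28 = 67.9% → Summit
Critical: Harborview 15/68 = 22.1%, Summit 457/1440 = 31.7% → Summit
Overall: Harborview 743/1226 = 60.6%, Summit 476/1468 = 32.4% → Harborview
Summit wins each case group but Harborview wins overall — the comparison reverses. Summit's patients skew toward critical, which has a lower base rate.

No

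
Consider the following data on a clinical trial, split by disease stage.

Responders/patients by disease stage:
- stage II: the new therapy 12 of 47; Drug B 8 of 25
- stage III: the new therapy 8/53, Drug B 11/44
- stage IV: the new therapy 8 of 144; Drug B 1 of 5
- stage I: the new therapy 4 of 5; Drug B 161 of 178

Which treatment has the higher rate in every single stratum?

Drug B

Stage II: the new therapy 12/47 = 25.5%, Drug B 8/25 = 32.0% → Drug B
Stage III: the new therapy 8/53 = 15.1%, Drug B 11/44 = 25.0% → Drug B
Stage IV: the new therapy 8/144 = 5.6%, Drug B 1/5 = 20.0% → Drug B
Stage I: the new therapy 4/5 = 80.0%, Drug B 161/178 = 90.4% → Drug B
Drug B has the higher rate in all 4 groups.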